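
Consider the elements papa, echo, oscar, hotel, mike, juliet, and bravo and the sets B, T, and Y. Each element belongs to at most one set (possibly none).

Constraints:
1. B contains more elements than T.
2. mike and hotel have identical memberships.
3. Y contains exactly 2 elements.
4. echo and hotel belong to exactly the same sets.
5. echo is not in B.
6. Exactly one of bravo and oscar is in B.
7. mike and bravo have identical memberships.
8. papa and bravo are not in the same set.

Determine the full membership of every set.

B = {oscar}; T = {}; Y = {juliet, papa}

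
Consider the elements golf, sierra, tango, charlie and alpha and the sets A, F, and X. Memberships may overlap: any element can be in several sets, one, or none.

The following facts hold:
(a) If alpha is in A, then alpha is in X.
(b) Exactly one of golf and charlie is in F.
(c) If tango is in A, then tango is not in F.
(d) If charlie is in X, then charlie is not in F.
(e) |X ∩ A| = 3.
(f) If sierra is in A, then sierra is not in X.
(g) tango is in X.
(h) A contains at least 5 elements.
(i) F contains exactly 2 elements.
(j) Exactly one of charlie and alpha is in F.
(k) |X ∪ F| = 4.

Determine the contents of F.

F = {alpha, golf}

From (g): tango ∈ X.
(h): only 5 candidates remain for A, so all are in.
(a): alpha ∈ X.
(c): tango ∉ F.
(f): sierra ∉ X.
Suppose golf ∉ F: no assignment then satisfies all the clues, so golf ∈ F.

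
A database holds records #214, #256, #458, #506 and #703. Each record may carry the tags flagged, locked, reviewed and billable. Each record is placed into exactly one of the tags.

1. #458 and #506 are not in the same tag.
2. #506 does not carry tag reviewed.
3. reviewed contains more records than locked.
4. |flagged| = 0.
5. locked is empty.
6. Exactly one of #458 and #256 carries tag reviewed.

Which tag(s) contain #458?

From (2): #506 ∉ reviewed.
(4): flagged already has 0, so the rest are out.
(5): locked already has 0, so the rest are out.
Only one tag left: #506 ∈ billable.
(1): #458 ∉ billable.
Only one tag left: #458 ∈ reviewed.
(6) (exactly one): #256 ∉ reviewed.
Only one tag left: #256 ∈ billable.

#458: reviewed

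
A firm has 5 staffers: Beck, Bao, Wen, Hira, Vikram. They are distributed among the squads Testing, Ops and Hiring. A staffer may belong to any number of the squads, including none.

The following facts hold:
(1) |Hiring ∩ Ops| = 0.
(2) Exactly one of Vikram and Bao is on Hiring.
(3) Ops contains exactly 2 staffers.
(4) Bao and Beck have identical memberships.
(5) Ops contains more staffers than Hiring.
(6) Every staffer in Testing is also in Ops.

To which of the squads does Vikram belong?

Vikram: Hiring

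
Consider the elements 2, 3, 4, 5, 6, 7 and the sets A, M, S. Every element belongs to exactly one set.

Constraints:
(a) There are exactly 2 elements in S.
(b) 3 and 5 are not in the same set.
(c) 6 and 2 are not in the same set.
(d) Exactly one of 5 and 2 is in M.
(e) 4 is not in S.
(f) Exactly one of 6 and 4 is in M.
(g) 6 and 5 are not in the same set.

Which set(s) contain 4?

4: M

From (e): 4 ∉ S.
Suppose 4 ∈ A: no assignment then satisfies all the clues, so 4 ∉ A.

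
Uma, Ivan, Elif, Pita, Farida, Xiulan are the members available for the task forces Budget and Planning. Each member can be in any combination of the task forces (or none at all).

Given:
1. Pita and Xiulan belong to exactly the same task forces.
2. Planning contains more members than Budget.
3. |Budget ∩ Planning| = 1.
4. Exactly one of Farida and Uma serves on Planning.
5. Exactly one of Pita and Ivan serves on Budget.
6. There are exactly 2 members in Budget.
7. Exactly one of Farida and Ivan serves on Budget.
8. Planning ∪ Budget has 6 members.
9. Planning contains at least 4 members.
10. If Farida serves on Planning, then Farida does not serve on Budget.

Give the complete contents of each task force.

Budget = {Ivan, Uma}; Planning = {Elif, Farida, Ivan, Pita, Xiulan}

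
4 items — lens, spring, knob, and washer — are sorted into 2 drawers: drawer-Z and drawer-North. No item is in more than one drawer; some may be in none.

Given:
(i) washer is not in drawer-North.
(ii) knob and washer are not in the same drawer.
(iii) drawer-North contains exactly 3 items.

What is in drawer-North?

drawer-North = {knob, lens, spring}

From (i): washer ∉ drawer-North.
(iii): only 3 candidates remain for drawer-North, so all are in.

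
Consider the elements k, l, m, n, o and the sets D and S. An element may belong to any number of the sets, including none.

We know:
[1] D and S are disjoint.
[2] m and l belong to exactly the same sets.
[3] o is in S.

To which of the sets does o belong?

o: S

From (3): o ∈ S.
(1) (disjoint): o ∉ D.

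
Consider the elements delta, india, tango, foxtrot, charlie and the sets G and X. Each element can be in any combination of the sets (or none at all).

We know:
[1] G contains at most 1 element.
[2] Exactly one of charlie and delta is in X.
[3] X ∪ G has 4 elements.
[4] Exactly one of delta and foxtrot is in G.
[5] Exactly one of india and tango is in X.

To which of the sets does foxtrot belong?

foxtrot: X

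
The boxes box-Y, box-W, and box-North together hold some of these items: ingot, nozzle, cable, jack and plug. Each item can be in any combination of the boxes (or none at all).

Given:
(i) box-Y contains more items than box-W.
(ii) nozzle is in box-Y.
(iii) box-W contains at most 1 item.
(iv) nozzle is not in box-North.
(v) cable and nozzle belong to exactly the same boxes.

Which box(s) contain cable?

cable: box-Y

From (ii): nozzle ∈ box-Y.
From (iv): nozzle ∉ box-North.
(v): cable matches nozzle: cable ∈ box-Y.
(v): cable matches nozzle: cable ∉ box-North.
Suppose cable ∈ box-W: no assignment then satisfies all the clues, so cable ∉ box-W.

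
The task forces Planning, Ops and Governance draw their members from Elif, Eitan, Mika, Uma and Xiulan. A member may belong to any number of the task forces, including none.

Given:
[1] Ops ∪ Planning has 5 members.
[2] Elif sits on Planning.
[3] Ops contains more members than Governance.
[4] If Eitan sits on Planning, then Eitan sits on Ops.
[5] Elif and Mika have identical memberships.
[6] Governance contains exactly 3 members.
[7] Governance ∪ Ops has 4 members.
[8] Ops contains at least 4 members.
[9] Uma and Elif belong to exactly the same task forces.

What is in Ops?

Ops = {Eitan, Elif, Mika, Uma}

From (2): Elif ∈ Planning.
(5): Mika matches Elif: Mika ∈ Planning.
(9): Uma matches Elif: Uma ∈ Planning.
Suppose Elif ∉ Ops: no assignment then satisfies all the clues, so Elif ∈ Ops.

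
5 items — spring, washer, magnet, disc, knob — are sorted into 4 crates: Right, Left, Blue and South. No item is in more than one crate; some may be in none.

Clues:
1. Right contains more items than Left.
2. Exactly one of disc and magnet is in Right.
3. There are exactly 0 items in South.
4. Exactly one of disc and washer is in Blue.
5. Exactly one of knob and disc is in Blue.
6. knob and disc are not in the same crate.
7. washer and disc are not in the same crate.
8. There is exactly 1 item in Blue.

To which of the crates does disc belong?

disc: Blue

(3): South already has 0, so the rest are out.
Suppose disc ∈ Right: no assignment then satisfies all the clues, so disc ∉ Right.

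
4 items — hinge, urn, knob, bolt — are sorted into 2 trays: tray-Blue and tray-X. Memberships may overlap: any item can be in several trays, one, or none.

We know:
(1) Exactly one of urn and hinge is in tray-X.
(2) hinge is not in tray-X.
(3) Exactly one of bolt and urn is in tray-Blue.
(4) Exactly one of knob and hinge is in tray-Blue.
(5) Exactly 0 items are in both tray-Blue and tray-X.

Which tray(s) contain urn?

urn: tray-X

From (2): hinge ∉ tray-X.
(1) (exactly one): urn ∈ tray-X.
Suppose urn ∈ tray-Blue: no assignment then satisfies all the clues, so urn ∉ tray-Blue.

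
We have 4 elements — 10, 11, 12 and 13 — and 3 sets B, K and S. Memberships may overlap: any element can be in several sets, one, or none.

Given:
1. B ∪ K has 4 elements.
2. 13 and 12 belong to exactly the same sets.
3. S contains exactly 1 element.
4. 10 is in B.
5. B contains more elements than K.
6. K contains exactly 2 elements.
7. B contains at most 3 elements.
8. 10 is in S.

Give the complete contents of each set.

B = {10, 12, 13}; K = {10, 11}; S = {10}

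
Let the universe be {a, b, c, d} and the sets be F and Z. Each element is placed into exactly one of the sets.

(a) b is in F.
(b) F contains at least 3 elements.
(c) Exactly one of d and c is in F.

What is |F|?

3

From (a): b ∈ F.
Suppose a ∉ F: no assignment then satisfies all the clues, so a ∈ F.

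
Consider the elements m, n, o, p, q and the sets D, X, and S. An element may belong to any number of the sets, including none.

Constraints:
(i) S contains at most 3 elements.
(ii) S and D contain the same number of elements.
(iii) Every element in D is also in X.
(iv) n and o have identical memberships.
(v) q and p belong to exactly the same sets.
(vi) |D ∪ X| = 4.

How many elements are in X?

4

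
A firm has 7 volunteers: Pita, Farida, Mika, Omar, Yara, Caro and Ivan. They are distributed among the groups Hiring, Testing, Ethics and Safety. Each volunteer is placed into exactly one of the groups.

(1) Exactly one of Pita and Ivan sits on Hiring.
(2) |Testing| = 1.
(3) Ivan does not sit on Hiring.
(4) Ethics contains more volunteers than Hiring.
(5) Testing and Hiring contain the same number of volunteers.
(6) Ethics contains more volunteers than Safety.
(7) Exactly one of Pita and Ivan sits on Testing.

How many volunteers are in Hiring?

1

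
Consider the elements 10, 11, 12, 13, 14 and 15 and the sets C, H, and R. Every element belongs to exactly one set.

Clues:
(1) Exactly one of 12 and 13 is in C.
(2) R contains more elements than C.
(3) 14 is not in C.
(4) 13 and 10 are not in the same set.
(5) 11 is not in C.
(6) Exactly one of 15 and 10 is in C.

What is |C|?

2

From (3): 14 ∉ C.
From (5): 11 ∉ C.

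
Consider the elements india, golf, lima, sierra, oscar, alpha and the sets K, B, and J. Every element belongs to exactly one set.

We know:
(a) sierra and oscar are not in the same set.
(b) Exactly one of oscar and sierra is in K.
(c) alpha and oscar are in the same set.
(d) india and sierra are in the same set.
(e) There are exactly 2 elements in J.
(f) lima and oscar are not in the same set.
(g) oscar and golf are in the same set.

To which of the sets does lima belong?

lima: B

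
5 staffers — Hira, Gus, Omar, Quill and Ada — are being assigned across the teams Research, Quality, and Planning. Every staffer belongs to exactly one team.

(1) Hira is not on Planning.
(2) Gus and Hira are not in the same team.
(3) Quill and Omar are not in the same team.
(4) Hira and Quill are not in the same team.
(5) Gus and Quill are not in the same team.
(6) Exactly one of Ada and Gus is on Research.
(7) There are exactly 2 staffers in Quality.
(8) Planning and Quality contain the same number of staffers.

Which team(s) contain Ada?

Ada: Planning

From (1): Hira ∉ Planning.
Suppose Ada ∈ Research: no assignment then satisfies all the clues, so Ada ∉ Research.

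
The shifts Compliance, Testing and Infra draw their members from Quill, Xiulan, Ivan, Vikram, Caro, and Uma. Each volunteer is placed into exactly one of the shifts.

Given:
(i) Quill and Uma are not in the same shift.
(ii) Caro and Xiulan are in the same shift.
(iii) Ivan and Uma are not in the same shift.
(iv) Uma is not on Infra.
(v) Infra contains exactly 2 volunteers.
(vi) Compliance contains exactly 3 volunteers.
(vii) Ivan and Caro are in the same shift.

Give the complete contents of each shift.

From (iv): Uma ∉ Infra.
Suppose Quill ∈ Compliance: no assignment then satisfies all the clues, so Quill ∉ Compliance.

Compliance = {Caro, Ivan, Xiulan}; Testing = {Uma}; Infra = {Quill, Vikram}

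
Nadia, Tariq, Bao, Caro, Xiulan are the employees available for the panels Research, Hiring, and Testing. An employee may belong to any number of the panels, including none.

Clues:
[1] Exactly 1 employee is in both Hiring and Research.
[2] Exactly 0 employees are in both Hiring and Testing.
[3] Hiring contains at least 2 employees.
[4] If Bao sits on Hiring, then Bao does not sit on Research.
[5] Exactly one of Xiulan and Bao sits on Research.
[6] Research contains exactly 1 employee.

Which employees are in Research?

Research = {Xiulan}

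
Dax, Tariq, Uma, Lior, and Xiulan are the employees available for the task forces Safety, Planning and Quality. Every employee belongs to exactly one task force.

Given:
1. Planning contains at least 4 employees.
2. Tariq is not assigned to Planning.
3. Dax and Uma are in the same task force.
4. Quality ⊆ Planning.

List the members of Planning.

Planning = {Dax, Lior, Uma, Xiulan}

From (2): Tariq ∉ Planning.
(1): only 4 candidates remain for Planning, so all are in.
(4) contrapositive: Tariq ∉ Quality.
Only one task force left: Tariq ∈ Safety.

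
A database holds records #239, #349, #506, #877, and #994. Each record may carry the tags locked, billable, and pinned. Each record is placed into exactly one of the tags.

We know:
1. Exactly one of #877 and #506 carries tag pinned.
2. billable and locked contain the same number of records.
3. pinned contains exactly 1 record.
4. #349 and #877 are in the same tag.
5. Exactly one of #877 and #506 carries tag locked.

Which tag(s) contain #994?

#994: billable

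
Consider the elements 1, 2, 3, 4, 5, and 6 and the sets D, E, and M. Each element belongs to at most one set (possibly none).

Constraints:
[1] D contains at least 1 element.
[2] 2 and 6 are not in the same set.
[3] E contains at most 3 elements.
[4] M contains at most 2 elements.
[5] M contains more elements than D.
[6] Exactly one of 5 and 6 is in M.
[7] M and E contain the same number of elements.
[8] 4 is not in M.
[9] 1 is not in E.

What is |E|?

2

From (8): 4 ∉ M.
From (9): 1 ∉ E.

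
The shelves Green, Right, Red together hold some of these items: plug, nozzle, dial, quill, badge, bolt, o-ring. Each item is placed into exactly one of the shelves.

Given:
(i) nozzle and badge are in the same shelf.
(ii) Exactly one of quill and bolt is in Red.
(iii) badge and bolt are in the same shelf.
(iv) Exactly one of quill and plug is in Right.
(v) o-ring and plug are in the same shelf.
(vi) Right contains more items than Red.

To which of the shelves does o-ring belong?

o-ring: Right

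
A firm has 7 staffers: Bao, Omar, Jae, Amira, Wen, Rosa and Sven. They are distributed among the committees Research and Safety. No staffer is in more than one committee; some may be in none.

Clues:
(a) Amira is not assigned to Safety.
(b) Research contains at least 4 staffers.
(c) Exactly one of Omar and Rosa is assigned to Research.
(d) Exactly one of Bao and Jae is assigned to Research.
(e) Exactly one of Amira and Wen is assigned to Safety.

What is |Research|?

4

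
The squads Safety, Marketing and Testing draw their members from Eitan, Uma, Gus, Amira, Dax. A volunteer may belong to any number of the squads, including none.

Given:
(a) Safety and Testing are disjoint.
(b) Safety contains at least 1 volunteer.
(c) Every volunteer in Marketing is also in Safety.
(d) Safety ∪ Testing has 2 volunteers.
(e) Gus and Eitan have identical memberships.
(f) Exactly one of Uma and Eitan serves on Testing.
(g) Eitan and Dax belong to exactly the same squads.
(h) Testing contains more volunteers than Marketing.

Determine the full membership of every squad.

Safety = {Amira}; Marketing = {}; Testing = {Uma}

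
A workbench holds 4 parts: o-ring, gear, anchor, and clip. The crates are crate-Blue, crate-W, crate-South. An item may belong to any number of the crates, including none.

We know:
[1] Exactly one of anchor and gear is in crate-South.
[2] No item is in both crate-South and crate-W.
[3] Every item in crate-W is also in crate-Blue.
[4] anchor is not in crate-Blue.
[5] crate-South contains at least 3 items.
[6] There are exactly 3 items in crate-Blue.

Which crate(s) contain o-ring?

o-ring: crate-Blue, crate-South

From (4): anchor ∉ crate-Blue.
(3) contrapositive: anchor ∉ crate-W.
(6): only 3 candidates remain for crate-Blue, so all are in.
Suppose o-ring ∈ crate-W: no assignment then satisfies all the clues, so o-ring ∉ crate-W.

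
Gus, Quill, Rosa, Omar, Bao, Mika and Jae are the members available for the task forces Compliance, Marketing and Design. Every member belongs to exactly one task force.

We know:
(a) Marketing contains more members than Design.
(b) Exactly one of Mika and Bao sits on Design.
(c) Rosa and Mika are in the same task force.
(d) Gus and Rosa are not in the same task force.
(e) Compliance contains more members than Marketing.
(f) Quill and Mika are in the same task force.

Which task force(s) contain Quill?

Quill: Compliance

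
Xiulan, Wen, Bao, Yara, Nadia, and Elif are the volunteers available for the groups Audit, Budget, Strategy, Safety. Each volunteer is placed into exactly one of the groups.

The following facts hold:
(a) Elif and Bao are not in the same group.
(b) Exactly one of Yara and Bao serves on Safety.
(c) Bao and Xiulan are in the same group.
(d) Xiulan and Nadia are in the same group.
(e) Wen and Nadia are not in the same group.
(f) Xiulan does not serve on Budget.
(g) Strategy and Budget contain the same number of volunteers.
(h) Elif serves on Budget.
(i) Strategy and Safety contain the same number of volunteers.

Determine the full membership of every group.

Audit = {Bao, Nadia, Xiulan}; Budget = {Elif}; Strategy = {Wen}; Safety = {Yara}

From (f): Xiulan ∉ Budget.
From (h): Elif ∈ Budget.
(a): Bao ∉ Budget.
(d): Nadia matches Xiulan: Nadia ∉ Budget.
Suppose Xiulan ∉ Audit: no assignment then satisfies all the clues, so Xiulan ∈ Audit.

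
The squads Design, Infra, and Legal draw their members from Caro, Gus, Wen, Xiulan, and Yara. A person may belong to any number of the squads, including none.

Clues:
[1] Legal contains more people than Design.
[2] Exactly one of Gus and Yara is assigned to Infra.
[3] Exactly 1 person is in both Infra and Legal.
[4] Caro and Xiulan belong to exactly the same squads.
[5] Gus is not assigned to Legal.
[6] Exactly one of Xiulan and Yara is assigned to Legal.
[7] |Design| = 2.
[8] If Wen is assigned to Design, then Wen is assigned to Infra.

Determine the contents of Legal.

Legal = {Caro, Wen, Xiulan}

From (5): Gus ∉ Legal.
Suppose Caro ∉ Legal: no assignment then satisfies all the clues, so Caro ∈ Legal.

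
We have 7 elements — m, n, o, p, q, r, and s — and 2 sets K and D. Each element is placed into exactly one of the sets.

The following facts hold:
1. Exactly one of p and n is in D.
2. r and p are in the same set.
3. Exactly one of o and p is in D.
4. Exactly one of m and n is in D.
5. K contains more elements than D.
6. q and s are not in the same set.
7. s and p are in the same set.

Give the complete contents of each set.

K = {m, p, r, s}; D = {n, o, q}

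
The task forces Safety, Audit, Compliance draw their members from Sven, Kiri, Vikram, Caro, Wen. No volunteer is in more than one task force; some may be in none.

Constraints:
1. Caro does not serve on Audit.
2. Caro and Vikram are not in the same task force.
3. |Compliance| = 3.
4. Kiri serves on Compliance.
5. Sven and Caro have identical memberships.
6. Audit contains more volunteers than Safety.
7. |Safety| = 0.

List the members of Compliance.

From (1): Caro ∉ Audit.
From (4): Kiri ∈ Compliance.
(5): Sven matches Caro: Sven ∉ Audit.
(7): Safety already has 0, so the rest are out.
Suppose Sven ∉ Compliance: no assignment then satisfies all the clues, so Sven ∈ Compliance.

Compliance = {Caro, Kiri, Sven}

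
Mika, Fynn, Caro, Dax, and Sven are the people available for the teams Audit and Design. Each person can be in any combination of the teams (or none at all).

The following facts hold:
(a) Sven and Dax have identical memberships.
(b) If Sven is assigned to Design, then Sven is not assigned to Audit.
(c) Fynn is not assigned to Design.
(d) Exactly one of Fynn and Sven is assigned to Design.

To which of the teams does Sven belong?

Sven: Design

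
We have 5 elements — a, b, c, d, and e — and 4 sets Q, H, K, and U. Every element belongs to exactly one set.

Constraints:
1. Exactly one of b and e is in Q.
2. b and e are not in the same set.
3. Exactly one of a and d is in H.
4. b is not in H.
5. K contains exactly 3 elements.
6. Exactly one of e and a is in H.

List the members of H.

H = {a}

From (4): b ∉ H.
Suppose a ∉ H: no assignment then satisfies all the clues, so a ∈ H.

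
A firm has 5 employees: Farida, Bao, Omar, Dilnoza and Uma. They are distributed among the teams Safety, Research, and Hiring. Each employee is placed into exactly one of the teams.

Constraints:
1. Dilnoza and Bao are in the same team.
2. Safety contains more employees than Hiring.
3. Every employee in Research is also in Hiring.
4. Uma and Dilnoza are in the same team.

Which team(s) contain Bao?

Bao: Safety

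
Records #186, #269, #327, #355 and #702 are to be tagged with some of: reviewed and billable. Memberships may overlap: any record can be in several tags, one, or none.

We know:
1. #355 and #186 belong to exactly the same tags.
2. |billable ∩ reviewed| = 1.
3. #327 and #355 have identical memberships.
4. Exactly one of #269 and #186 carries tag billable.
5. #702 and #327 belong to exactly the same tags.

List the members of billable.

billable = {#269}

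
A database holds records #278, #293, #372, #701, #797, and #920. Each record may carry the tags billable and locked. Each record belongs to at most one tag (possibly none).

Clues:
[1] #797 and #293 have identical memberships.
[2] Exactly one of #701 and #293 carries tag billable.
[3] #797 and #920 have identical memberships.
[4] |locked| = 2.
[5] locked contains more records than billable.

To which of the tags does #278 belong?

#278: locked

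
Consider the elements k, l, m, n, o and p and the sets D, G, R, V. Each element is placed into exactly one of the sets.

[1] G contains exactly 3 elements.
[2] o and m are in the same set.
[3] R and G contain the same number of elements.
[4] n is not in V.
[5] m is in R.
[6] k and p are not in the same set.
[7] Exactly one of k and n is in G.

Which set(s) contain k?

From (4): n ∉ V.
From (5): m ∈ R.
(2): o matches m: o ∉ D.
(2): o matches m: o ∉ G.
(2): o matches m: o ∈ R.
Suppose k ∈ D: no assignment then satisfies all the clues, so k ∉ D.

k: R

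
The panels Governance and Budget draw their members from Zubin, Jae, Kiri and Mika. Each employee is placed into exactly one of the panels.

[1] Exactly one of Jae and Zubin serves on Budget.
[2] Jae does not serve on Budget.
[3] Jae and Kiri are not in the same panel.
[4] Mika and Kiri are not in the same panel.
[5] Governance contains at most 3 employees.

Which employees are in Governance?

Governance = {Jae, Mika}

From (2): Jae ∉ Budget.
(1) (exactly one): Zubin ∈ Budget.
Only one panel left: Jae ∈ Governance.
(3): Kiri ∉ Governance.
Only one panel left: Kiri ∈ Budget.
(4): Mika ∉ Budget.
Only one panel left: Mika ∈ Governance.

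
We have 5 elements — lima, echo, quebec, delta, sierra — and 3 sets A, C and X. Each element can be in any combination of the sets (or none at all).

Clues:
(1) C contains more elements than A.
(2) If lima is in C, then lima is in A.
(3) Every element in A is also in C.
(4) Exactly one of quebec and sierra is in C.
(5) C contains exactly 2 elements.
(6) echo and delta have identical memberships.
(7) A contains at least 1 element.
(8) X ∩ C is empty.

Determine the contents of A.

A = {lima}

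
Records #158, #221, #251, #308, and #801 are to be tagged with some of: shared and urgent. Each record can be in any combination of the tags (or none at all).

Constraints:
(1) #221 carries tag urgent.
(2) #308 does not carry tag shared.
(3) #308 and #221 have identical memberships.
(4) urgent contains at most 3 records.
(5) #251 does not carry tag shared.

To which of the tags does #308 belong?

#308: urgent

From (1): #221 ∈ urgent.
From (2): #308 ∉ shared.
From (5): #251 ∉ shared.
(3): #221 matches #308: #221 ∉ shared.
(3): #308 matches #221: #308 ∈ urgent.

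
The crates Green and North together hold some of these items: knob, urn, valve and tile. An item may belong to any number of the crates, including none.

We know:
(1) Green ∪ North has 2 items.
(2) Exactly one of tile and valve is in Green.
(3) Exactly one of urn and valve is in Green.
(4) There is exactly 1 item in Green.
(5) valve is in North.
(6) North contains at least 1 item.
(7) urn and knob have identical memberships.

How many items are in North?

2

From (5): valve ∈ North.
Suppose knob ∈ Green: no assignment then satisfies all the clues, so knob ∉ Green.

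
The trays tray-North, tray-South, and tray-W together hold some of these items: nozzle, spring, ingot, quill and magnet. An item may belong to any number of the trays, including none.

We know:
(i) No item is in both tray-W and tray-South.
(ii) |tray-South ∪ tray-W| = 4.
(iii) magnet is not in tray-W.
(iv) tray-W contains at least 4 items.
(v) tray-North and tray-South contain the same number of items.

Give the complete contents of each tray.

tray-North = {}; tray-South = {}; tray-W = {ingot, nozzle, quill, spring}

From (iii): magnet ∉ tray-W.
(iv): only 4 candidates remain for tray-W, so all are in.
(i) (disjoint): nozzle ∉ tray-South.
(i) (disjoint): spring ∉ tray-South.
(i) (disjoint): ingot ∉ tray-South.
(i) (disjoint): quill ∉ tray-South.
Suppose nozzle ∈ tray-North: no assignment then satisfies all the clues, so nozzle ∉ tray-North.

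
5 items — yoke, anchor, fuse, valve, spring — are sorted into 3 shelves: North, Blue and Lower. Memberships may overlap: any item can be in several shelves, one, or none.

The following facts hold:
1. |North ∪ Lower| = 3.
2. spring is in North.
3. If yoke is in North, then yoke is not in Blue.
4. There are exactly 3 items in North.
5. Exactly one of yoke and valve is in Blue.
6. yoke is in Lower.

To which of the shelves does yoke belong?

yoke: Lower, North

From (2): spring ∈ North.
From (6): yoke ∈ Lower.
Suppose yoke ∉ North: no assignment then satisfies all the clues, so yoke ∈ North.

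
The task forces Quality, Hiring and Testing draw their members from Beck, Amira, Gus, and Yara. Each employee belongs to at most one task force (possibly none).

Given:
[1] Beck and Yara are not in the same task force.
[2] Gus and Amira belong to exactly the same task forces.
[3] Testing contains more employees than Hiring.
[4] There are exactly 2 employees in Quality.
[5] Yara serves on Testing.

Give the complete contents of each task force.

Quality = {Amira, Gus}; Hiring = {}; Testing = {Yara}

From (5): Yara ∈ Testing.
(1): Beck ∉ Testing.
Suppose Beck ∈ Quality: no assignment then satisfies all the clues, so Beck ∉ Quality.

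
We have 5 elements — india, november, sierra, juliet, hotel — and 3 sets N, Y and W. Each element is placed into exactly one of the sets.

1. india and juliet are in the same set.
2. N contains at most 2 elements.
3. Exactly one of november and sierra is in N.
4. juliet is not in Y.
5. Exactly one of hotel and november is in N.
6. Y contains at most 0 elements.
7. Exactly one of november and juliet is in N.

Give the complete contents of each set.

N = {november}; Y = {}; W = {hotel, india, juliet, sierra}

From (4): juliet ∉ Y.
(1): india matches juliet: india ∉ Y.
(6): Y already has 0, so the rest are out.
Suppose india ∈ N: no assignment then satisfies all the clues, so india ∉ N.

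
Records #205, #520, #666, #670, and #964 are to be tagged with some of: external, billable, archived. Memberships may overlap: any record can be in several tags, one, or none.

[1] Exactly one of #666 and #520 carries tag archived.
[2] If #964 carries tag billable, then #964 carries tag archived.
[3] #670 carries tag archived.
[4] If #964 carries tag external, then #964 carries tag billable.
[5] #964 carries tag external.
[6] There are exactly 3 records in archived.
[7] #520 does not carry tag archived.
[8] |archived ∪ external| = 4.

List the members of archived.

archived = {#666, #670, #964}

From (3): #670 ∈ archived.
From (5): #964 ∈ external.
From (7): #520 ∉ archived.
(1) (exactly one): #666 ∈ archived.
(4): #964 ∈ billable.
(2): #964 ∈ archived.
(6): archived already has 3, so the rest are out.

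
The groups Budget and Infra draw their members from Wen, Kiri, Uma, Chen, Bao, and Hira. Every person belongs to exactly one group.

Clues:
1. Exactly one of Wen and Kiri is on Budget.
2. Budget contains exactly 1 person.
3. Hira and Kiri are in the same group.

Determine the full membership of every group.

Budget = {Wen}; Infra = {Bao, Chen, Hira, Kiri, Uma}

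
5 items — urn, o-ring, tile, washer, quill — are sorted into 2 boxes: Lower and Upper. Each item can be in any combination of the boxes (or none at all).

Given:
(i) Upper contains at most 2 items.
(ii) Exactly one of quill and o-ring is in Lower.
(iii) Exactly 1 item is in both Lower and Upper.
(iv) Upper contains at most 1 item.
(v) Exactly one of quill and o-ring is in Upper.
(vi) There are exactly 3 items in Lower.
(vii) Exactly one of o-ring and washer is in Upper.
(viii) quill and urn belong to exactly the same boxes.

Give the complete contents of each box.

Lower = {o-ring, tile, washer}; Upper = {o-ring}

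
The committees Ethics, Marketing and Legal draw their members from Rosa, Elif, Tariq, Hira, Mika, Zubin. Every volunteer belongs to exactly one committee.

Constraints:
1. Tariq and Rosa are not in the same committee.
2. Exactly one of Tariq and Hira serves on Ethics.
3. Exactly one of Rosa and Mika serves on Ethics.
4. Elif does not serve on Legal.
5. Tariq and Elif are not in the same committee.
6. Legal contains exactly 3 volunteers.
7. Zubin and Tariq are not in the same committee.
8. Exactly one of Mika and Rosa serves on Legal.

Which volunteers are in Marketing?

Marketing = {Elif}

From (4): Elif ∉ Legal.
Suppose Rosa ∈ Marketing: no assignment then satisfies all the clues, so Rosa ∉ Marketing.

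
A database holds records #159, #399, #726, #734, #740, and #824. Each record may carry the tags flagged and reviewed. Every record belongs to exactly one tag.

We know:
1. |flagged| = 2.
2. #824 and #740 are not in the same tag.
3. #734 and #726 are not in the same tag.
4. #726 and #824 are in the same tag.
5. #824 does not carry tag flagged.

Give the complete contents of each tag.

From (5): #824 ∉ flagged.
(4): #726 matches #824: #726 ∉ flagged.
Only one tag left: #726 ∈ reviewed.
Only one tag left: #824 ∈ reviewed.
(2): #740 ∉ reviewed.
(3): #734 ∉ reviewed.
Only one tag left: #734 ∈ flagged.
Only one tag left: #740 ∈ flagged.
(1): flagged already has 2, so the rest are out.
Only one tag left: #159 ∈ reviewed.
Only one tag left: #399 ∈ reviewed.

flagged = {#734, #740}; reviewed = {#159, #399, #726, #824}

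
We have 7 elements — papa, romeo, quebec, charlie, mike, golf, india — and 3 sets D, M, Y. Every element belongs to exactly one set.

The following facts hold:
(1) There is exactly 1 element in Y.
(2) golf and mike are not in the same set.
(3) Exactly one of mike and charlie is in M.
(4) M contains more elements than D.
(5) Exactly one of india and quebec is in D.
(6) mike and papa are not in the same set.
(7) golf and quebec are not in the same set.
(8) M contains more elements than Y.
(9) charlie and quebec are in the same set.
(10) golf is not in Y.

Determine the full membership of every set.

D = {golf, india}; M = {charlie, papa, quebec, romeo}; Y = {mike}

From (10): golf ∉ Y.
Suppose papa ∈ D: no assignment then satisfies all the clues, so papa ∉ D.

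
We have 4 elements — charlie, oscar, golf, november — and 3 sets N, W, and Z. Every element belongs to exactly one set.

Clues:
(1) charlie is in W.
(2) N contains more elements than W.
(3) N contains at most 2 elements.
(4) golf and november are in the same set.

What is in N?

N = {golf, november}

From (1): charlie ∈ W.
Suppose oscar ∈ N: no assignment then satisfies all the clues, so oscar ∉ N.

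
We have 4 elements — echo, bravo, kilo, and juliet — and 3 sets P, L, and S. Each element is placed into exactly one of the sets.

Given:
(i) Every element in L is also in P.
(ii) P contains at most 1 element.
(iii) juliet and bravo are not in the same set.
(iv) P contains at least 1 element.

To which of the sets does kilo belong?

kilo: S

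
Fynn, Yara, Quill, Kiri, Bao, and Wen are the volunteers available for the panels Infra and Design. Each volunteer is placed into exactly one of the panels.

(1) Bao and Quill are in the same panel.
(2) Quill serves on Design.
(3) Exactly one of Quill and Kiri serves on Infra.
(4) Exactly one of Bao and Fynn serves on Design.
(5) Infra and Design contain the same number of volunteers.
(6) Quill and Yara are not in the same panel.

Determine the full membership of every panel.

Infra = {Fynn, Kiri, Yara}; Design = {Bao, Quill, Wen}

From (2): Quill ∈ Design.
(1): Bao matches Quill: Bao ∉ Infra.
(1): Bao matches Quill: Bao ∈ Design.
(3) (exactly one): Kiri ∈ Infra.
(4) (exactly one): Fynn ∉ Design.
(6): Yara ∉ Design.
Only one panel left: Fynn ∈ Infra.
Only one panel left: Yara ∈ Infra.
Suppose Wen ∈ Infra: no assignment then satisfies all the clues, so Wen ∉ Infra.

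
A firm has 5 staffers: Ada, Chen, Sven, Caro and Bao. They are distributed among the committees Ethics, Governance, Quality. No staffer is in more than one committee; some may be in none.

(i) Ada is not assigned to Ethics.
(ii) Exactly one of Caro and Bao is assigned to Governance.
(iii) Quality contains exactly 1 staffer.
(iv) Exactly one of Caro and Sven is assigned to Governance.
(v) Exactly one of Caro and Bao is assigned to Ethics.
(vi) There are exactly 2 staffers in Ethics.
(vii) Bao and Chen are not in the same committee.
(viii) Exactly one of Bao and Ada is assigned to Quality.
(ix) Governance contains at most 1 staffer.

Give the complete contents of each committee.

From (i): Ada ∉ Ethics.
Suppose Ada ∈ Governance: no assignment then satisfies all the clues, so Ada ∉ Governance.

Ethics = {Bao, Sven}; Governance = {Caro}; Quality = {Ada}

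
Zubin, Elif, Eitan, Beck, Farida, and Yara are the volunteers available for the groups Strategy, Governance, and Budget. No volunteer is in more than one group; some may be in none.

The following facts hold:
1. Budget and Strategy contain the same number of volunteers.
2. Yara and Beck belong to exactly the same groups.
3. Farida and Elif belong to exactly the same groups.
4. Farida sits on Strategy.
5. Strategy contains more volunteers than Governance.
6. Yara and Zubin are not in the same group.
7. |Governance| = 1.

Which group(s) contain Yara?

Yara: Budget

From (4): Farida ∈ Strategy.
(3): Elif matches Farida: Elif ∈ Strategy.
Suppose Yara ∈ Strategy: no assignment then satisfies all the clues, so Yara ∉ Strategy.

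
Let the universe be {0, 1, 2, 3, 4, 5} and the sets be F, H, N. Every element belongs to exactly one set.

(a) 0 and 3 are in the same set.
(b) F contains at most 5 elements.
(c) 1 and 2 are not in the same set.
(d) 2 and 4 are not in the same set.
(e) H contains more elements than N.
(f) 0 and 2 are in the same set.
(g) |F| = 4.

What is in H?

H = {1, 4}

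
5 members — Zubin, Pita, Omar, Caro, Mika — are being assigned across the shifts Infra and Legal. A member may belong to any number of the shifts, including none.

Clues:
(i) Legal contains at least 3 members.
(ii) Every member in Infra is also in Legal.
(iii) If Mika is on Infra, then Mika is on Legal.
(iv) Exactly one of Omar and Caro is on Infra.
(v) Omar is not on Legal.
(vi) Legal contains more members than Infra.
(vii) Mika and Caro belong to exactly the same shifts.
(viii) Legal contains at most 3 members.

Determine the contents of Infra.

Infra = {Caro, Mika}

From (v): Omar ∉ Legal.
(ii) contrapositive: Omar ∉ Infra.
(iv) (exactly one): Caro ∈ Infra.
(vii): Mika matches Caro: Mika ∈ Infra.
(ii) with Caro ∈ Infra: Caro ∈ Legal.
(ii) with Mika ∈ Infra: Mika ∈ Legal.
Suppose Zubin ∈ Infra: no assignment then satisfies all the clues, so Zubin ∉ Infra.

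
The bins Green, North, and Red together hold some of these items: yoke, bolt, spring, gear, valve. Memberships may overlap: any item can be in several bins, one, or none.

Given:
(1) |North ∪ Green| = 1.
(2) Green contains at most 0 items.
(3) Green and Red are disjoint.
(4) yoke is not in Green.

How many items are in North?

1

From (4): yoke ∉ Green.
(2): Green already has 0, so the rest are out.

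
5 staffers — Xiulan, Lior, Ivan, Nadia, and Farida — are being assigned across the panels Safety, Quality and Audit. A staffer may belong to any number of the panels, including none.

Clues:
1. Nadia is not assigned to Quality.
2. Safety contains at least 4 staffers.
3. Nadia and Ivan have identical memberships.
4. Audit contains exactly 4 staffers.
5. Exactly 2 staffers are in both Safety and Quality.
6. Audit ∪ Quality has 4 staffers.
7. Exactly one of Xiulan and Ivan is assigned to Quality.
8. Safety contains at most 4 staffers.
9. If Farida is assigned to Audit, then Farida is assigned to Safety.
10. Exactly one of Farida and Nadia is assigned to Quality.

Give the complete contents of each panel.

Safety = {Farida, Ivan, Nadia, Xiulan}; Quality = {Farida, Xiulan}; Audit = {Farida, Ivan, Nadia, Xiulan}

From (1): Nadia ∉ Quality.
(3): Ivan matches Nadia: Ivan ∉ Quality.
(7) (exactly one): Xiulan ∈ Quality.
(10) (exactly one): Farida ∈ Quality.
Suppose Xiulan ∉ Safety: no assignment then satisfies all the clues, so Xiulan ∈ Safety.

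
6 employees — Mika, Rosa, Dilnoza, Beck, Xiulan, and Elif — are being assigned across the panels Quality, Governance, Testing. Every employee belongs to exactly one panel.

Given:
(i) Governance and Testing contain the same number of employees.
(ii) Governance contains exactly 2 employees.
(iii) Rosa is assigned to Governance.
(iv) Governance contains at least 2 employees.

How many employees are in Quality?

2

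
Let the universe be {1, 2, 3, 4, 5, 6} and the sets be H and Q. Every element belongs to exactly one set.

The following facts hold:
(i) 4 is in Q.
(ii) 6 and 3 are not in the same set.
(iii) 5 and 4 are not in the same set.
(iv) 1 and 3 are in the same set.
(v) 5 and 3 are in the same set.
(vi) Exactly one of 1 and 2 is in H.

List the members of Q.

Q = {2, 4, 6}

From (i): 4 ∈ Q.
(iii): 5 ∉ Q.
(v): 3 matches 5: 3 ∉ Q.
Only one set left: 3 ∈ H.
Only one set left: 5 ∈ H.
(ii): 6 ∉ H.
(iv): 1 matches 3: 1 ∈ H.
(vi) (exactly one): 2 ∉ H.
Only one set left: 2 ∈ Q.
Only one set left: 6 ∈ Q.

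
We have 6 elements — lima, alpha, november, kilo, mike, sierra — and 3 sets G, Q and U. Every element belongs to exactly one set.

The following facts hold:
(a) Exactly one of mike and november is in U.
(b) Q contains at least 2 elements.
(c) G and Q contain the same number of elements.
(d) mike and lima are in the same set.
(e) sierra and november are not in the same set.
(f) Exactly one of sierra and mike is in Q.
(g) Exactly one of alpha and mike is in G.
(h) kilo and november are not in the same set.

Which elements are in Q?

Q = {kilo, sierra}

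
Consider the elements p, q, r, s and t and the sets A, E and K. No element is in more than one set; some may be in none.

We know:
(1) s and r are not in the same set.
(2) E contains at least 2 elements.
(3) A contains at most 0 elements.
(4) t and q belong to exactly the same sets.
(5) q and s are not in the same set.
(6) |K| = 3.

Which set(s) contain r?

r: K

(3): A already has 0, so the rest are out.
Suppose r ∈ E: no assignment then satisfies all the clues, so r ∉ E.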